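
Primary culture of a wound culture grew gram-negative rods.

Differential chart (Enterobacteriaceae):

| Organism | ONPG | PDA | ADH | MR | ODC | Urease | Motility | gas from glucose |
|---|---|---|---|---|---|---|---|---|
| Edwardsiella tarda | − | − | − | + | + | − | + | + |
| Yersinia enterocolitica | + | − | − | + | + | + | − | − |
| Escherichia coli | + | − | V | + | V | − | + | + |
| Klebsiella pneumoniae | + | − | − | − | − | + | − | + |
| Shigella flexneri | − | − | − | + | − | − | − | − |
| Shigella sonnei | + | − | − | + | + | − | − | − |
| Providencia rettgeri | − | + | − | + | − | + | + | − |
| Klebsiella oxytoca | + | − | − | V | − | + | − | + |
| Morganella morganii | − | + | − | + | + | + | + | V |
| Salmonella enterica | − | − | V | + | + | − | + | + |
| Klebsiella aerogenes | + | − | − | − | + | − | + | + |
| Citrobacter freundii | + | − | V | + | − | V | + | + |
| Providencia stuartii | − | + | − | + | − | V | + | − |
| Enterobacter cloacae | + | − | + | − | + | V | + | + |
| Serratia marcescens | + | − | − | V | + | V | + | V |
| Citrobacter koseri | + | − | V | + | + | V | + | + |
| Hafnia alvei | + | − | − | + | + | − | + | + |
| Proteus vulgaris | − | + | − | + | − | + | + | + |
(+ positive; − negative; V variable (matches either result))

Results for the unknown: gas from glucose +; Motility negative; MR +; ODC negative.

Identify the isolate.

Klebsiella oxytoca

ODC −: excludes 10 organisms — 8 left.
Motility −: excludes 5 organisms — 3 left.
gas from glucose +: excludes Shigella flexneri — 2 left.
MR +: excludes Klebsiella pneumoniae — 1 left.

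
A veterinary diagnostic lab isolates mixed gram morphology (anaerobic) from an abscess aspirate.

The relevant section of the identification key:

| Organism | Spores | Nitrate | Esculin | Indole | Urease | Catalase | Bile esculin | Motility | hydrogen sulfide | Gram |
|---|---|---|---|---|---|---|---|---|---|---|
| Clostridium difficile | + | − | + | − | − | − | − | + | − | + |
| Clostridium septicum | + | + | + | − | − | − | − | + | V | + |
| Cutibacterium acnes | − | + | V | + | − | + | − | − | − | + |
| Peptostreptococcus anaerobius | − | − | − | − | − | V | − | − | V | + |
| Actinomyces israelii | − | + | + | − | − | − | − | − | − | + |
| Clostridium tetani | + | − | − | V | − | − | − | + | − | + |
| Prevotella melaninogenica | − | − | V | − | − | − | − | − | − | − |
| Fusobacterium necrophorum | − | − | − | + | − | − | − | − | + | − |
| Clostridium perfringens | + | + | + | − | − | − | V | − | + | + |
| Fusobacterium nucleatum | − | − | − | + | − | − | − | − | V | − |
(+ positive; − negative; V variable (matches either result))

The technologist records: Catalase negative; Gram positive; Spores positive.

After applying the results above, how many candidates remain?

Catalase −: excludes Cutibacterium acnes — 9 left.
Gram +: excludes Prevotella melaninogenica, Fusobacterium necrophorum, Fusobacterium nucleatum — 6 left.
Spores +: excludes Peptostreptococcus anaerobius, Actinomyces israelii — 4 left.
Still consistent: Clostridium difficile, Clostridium perfringens, Clostridium septicum, Clostridium tetani.

4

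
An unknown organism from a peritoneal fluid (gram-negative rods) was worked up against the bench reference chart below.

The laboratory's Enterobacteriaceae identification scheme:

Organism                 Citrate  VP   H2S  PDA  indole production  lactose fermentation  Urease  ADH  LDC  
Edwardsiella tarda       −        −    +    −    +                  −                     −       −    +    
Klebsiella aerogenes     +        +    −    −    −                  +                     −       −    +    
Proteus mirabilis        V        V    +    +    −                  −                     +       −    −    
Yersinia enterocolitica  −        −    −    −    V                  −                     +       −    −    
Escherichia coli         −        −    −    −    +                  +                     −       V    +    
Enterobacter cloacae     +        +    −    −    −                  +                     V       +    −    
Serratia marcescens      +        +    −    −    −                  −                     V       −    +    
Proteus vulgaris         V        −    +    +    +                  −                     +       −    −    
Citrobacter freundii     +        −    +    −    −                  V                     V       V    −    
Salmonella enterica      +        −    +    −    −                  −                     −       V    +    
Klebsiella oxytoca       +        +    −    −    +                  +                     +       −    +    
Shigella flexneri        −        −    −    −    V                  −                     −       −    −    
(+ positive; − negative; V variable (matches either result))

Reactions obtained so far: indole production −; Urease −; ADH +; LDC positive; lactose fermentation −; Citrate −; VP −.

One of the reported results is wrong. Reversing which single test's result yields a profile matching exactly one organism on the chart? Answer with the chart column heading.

As reported, no row in the chart matches all 7 reactions.
Reversing Citrate (to +) → unique match: Salmonella enterica.
Reversing Urease → still no organism matches.
Reversing LDC → still no organism matches.
Reversing ADH → still no organism matches.
Reversing VP → still no organism matches.
Reversing lactose fermentation → still no organism matches.
Reversing indole production → still no organism matches.

Citrate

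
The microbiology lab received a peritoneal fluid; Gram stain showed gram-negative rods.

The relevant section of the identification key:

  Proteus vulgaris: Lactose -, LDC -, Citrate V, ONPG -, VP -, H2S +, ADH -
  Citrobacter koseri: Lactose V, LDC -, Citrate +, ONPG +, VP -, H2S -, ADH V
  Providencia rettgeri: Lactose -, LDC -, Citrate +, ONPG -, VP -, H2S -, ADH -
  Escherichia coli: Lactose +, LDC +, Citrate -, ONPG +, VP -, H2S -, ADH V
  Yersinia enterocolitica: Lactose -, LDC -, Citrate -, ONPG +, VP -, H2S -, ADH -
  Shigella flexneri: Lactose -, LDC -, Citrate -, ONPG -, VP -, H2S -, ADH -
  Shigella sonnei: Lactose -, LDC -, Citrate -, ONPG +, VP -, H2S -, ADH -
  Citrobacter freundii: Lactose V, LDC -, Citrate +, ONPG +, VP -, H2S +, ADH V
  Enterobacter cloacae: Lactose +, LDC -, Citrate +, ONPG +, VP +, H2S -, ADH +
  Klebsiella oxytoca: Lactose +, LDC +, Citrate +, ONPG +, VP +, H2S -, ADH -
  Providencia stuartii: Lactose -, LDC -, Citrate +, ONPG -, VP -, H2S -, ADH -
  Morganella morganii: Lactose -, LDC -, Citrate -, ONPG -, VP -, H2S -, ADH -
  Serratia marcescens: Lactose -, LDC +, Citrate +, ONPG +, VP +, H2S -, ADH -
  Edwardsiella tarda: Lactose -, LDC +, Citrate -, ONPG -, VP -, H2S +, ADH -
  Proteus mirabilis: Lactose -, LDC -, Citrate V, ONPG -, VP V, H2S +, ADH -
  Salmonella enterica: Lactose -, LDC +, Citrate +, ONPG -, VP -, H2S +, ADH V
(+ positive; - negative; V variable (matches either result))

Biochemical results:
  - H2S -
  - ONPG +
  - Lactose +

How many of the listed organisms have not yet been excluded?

Lactose +: excludes 11 organisms — 5 left.
H2S -: excludes Citrobacter freundii — 4 left.
ONPG +: all 4 remaining candidates are consistent.
Still consistent: Citrobacter koseri, Enterobacter cloacae, Escherichia coli, Klebsiella oxytoca.

4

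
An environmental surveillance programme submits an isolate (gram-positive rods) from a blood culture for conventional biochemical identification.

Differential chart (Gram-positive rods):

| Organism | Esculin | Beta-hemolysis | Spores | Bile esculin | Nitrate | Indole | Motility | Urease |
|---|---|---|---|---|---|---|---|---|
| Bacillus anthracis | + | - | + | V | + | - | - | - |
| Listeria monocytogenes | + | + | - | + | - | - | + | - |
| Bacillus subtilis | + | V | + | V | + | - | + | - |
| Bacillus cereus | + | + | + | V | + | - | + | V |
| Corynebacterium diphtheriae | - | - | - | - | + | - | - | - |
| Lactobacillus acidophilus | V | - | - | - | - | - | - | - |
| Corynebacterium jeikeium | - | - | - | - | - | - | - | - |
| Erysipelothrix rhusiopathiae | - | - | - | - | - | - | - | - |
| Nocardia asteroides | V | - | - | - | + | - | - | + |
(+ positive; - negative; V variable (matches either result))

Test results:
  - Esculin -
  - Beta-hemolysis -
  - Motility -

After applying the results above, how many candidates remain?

Esculin -: excludes Bacillus anthracis, Listeria monocytogenes, Bacillus subtilis, Bacillus cereus — 5 left.
Beta-hemolysis -: all 5 remaining candidates are consistent.
Motility -: all 5 remaining candidates are consistent.
Still consistent: Corynebacterium diphtheriae, Corynebacterium jeikeium, Erysipelothrix rhusiopathiae, Lactobacillus acidophilus, Nocardia asteroides.

5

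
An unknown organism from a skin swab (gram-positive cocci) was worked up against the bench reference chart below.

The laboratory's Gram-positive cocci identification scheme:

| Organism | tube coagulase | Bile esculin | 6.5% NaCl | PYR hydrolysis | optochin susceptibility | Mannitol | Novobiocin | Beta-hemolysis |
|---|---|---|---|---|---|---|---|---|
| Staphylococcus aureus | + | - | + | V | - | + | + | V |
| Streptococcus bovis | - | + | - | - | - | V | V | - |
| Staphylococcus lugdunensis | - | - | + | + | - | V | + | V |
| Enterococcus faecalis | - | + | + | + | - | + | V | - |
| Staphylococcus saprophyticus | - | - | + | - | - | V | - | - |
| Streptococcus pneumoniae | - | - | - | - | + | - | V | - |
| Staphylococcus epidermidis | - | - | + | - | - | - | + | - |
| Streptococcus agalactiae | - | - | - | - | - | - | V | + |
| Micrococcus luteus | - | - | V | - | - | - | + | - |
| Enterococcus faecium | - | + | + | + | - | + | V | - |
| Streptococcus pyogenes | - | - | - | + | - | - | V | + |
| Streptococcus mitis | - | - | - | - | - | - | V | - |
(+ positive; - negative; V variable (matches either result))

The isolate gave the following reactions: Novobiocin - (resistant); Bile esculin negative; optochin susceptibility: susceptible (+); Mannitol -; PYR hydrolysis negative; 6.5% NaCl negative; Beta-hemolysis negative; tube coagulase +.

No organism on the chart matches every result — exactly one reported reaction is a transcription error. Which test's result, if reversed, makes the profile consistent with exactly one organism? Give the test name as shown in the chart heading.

tube coagulase

As reported, no row in the chart matches all 8 reactions.
Reversing tube coagulase (to -) → unique match: Streptococcus pneumoniae.
Reversing Bile esculin → still no organism matches.
Reversing Novobiocin → still no organism matches.
Reversing Beta-hemolysis → still no organism matches.
Reversing PYR hydrolysis → still no organism matches.
Reversing Mannitol → still no organism matches.
Reversing optochin susceptibility → still no organism matches.
Reversing 6.5% NaCl → still no organism matches.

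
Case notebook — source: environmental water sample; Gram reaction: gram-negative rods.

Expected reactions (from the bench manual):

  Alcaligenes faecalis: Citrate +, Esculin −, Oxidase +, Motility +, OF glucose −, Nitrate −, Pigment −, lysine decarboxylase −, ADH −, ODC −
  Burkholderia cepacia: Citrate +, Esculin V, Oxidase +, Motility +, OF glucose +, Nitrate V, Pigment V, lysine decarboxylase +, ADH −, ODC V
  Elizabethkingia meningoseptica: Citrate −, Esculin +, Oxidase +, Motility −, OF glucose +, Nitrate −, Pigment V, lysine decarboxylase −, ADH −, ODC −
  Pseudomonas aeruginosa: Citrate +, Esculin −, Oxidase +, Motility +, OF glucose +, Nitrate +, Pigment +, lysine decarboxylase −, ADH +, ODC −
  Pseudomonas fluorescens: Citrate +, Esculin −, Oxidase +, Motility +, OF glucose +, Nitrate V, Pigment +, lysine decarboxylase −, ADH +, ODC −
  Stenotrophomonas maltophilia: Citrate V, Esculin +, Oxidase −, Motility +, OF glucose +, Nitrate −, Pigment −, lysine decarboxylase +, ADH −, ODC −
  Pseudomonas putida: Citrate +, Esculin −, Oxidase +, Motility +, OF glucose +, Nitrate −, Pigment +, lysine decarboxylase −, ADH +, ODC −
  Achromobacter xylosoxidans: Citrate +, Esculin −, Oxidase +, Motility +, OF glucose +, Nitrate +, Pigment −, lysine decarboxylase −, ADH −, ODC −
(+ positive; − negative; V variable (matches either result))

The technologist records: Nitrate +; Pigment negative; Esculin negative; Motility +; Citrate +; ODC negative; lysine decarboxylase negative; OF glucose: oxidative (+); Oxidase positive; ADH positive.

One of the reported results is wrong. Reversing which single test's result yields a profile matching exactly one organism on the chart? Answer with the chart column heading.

As reported, no row in the chart matches all 10 reactions.
Reversing Motility → still no organism matches.
Reversing lysine decarboxylase → still no organism matches.
Reversing Pigment → 2 organisms match (not unique).
Reversing OF glucose → still no organism matches.
Reversing Esculin → still no organism matches.
Reversing Citrate → still no organism matches.
Reversing Nitrate → still no organism matches.
Reversing ODC → still no organism matches.
Reversing Oxidase → still no organism matches.
Reversing ADH (to −) → unique match: Achromobacter xylosoxidans.

ADH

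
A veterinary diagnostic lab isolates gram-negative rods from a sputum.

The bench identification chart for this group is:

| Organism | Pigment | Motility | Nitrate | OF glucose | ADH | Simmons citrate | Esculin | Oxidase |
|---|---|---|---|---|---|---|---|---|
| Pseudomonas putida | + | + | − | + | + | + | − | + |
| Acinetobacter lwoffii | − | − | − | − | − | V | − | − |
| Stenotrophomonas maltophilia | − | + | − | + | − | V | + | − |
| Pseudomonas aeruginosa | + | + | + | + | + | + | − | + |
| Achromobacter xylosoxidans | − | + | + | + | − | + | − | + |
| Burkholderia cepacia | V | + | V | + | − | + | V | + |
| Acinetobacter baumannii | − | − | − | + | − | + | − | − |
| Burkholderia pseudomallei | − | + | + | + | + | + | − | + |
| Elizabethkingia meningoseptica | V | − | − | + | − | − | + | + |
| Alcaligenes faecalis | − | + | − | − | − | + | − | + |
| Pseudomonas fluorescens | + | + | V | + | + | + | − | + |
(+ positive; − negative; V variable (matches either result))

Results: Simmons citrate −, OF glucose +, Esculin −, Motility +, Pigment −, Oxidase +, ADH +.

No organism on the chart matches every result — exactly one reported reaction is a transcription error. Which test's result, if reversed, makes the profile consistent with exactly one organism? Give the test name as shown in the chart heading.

Simmons citrate

As reported, no row in the chart matches all 7 reactions.
Reversing ADH → still no organism matches.
Reversing Esculin → still no organism matches.
Reversing Simmons citrate (to +) → unique match: Burkholderia pseudomallei.
Reversing OF glucose → still no organism matches.
Reversing Pigment → still no organism matches.
Reversing Oxidase → still no organism matches.
Reversing Motility → still no organism matches.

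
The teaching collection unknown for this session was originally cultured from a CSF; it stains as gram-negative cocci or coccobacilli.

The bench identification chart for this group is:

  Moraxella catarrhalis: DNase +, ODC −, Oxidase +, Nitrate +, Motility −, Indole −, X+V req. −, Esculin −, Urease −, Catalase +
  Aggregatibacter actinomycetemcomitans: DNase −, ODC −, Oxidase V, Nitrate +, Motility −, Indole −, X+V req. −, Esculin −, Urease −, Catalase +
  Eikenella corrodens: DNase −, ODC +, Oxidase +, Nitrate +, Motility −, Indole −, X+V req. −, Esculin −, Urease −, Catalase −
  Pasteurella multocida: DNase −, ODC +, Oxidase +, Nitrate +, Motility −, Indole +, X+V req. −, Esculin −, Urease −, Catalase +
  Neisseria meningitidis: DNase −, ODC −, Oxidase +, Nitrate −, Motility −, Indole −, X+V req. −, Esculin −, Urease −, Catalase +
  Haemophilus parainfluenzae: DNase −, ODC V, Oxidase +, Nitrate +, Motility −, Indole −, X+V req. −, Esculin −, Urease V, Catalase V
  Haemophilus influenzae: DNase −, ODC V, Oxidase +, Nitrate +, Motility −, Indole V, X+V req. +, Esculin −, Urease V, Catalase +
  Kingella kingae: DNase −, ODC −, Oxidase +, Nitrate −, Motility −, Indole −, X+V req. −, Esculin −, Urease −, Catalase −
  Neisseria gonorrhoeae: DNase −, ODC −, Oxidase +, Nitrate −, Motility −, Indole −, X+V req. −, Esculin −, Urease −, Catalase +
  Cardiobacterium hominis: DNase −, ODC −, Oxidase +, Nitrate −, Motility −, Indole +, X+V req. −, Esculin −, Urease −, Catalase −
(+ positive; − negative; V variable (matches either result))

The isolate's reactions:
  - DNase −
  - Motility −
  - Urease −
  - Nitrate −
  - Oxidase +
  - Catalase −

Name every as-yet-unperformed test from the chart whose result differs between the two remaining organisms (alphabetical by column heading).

Oxidase +: all 10 remaining candidates are consistent.
Nitrate −: excludes 6 organisms — 4 left.
Urease −: all 4 remaining candidates are consistent.
Motility −: all 4 remaining candidates are consistent.
DNase −: all 4 remaining candidates are consistent.
Catalase −: excludes Neisseria meningitidis, Neisseria gonorrhoeae — 2 left.
Two candidates remain: Cardiobacterium hominis and Kingella kingae.
  ODC: − vs − — same for both, does not separate.
  Indole: Cardiobacterium hominis +, Kingella kingae − — discriminates.
  X+V req.: − vs − — same for both, does not separate.
  Esculin: − vs − — same for both, does not separate.

Indole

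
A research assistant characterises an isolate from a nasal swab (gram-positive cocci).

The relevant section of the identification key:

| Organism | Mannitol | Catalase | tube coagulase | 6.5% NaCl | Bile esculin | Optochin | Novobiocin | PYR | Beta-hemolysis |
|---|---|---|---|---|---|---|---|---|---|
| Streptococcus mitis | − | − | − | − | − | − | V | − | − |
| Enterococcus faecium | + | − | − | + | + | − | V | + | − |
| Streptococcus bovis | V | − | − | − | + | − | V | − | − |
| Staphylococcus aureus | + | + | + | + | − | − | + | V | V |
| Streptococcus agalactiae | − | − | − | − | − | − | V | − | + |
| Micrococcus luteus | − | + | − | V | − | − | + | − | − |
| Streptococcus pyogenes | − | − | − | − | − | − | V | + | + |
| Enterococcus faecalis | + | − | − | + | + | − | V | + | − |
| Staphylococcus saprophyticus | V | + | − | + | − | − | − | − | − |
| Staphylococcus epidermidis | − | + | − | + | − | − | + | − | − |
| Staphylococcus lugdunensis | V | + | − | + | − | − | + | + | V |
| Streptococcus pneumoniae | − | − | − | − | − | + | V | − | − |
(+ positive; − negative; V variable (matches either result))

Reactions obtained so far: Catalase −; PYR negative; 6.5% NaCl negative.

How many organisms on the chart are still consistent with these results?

6.5% NaCl −: excludes 6 organisms — 6 left.
Catalase −: excludes Micrococcus luteus — 5 left.
PYR −: excludes Streptococcus pyogenes — 4 left.
Still consistent: Streptococcus agalactiae, Streptococcus bovis, Streptococcus mitis, Streptococcus pneumoniae.

4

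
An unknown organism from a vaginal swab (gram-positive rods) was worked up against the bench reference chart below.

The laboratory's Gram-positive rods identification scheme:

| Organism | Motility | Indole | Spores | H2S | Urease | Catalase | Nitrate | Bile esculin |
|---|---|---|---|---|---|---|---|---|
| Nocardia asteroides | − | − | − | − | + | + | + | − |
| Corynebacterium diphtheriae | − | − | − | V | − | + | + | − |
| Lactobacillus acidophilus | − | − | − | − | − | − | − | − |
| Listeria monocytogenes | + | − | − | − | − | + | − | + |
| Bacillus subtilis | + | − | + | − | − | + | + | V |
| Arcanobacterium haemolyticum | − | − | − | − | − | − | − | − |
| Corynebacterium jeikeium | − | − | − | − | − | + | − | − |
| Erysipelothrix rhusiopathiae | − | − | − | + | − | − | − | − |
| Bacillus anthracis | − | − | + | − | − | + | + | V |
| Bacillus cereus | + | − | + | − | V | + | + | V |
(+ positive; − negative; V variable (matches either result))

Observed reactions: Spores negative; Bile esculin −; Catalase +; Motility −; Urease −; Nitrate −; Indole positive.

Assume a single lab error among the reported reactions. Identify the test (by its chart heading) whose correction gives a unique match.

Indole

As reported, no row in the chart matches all 7 reactions.
Reversing Bile esculin → still no organism matches.
Reversing Nitrate → still no organism matches.
Reversing Urease → still no organism matches.
Reversing Catalase → still no organism matches.
Reversing Motility → still no organism matches.
Reversing Spores → still no organism matches.
Reversing Indole (to −) → unique match: Corynebacterium jeikeium.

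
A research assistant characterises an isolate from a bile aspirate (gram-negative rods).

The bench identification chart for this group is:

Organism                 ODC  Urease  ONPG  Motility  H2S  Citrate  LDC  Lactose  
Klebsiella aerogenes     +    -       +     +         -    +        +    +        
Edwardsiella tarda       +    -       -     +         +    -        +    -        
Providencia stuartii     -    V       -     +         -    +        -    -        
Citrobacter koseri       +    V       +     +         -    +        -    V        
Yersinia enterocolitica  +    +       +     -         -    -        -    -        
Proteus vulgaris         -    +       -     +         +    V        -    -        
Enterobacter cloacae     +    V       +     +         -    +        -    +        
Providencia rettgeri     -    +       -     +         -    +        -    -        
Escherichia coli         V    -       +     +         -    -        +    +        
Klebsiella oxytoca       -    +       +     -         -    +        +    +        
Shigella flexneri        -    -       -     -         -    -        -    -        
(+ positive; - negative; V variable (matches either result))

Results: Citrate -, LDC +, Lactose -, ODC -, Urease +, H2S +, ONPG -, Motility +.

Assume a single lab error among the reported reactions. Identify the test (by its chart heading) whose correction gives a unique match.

As reported, no row in the chart matches all 8 reactions.
Reversing Motility → still no organism matches.
Reversing ODC → still no organism matches.
Reversing ONPG → still no organism matches.
Reversing Urease → still no organism matches.
Reversing Citrate → still no organism matches.
Reversing Lactose → still no organism matches.
Reversing H2S → still no organism matches.
Reversing LDC (to -) → unique match: Proteus vulgaris.

LDC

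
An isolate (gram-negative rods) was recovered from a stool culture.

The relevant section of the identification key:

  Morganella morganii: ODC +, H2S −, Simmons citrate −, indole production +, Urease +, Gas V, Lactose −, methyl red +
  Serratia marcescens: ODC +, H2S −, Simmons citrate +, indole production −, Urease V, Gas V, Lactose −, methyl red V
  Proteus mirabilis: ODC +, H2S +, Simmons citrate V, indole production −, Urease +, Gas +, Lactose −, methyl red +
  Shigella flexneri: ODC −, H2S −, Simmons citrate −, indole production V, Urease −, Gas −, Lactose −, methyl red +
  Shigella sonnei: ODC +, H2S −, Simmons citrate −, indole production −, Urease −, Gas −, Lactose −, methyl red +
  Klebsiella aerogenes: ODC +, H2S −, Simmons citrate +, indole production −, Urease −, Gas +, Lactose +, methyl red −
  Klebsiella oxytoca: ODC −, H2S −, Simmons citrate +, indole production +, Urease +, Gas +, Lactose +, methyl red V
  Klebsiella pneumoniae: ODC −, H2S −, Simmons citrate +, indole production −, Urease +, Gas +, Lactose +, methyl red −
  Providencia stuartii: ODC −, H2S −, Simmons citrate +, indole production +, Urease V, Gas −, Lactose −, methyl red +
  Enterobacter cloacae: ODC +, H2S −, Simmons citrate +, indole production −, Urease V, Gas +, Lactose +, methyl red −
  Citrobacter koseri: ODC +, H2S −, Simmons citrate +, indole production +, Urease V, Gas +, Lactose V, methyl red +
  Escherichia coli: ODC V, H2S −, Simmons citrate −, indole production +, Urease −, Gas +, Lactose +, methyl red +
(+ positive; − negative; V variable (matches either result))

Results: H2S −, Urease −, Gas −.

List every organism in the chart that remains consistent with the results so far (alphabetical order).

Gas −: excludes 7 organisms — 5 left.
H2S −: all 5 remaining candidates are consistent.
Urease −: excludes Morganella morganii — 4 left.

Providencia stuartii, Serratia marcescens, Shigella flexneri, Shigella sonnei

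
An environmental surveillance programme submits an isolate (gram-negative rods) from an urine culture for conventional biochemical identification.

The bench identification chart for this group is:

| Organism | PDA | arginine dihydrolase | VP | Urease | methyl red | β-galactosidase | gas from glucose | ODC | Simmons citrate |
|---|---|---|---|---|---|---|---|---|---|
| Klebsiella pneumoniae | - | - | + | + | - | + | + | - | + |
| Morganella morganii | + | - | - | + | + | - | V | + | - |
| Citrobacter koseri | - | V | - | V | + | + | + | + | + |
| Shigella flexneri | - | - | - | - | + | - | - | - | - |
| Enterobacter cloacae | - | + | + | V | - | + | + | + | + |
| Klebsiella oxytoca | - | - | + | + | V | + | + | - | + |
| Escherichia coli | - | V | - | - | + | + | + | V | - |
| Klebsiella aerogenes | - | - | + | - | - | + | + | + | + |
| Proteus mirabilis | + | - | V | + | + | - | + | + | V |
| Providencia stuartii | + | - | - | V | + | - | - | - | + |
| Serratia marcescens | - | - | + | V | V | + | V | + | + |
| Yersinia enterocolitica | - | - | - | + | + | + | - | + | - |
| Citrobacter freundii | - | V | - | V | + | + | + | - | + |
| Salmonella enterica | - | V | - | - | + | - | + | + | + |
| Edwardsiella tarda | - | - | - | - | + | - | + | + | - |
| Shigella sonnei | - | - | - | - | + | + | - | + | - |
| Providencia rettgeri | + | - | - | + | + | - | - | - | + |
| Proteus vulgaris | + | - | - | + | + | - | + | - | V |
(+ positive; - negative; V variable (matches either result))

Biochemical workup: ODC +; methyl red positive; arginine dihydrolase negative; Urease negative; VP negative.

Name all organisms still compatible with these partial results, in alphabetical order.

Citrobacter koseri, Edwardsiella tarda, Escherichia coli, Salmonella enterica, Shigella sonnei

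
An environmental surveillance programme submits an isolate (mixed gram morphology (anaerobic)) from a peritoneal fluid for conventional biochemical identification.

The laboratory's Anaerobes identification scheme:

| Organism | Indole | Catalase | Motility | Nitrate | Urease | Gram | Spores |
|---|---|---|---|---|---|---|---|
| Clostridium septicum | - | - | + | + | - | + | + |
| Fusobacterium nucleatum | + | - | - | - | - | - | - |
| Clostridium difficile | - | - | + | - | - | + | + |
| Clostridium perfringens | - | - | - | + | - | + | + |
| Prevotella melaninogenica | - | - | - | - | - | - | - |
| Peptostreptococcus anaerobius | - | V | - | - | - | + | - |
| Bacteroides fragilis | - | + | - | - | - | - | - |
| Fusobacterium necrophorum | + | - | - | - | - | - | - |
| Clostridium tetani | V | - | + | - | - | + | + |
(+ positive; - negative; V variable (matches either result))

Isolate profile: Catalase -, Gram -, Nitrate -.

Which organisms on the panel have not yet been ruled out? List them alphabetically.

Fusobacterium necrophorum, Fusobacterium nucleatum, Prevotella melaninogenica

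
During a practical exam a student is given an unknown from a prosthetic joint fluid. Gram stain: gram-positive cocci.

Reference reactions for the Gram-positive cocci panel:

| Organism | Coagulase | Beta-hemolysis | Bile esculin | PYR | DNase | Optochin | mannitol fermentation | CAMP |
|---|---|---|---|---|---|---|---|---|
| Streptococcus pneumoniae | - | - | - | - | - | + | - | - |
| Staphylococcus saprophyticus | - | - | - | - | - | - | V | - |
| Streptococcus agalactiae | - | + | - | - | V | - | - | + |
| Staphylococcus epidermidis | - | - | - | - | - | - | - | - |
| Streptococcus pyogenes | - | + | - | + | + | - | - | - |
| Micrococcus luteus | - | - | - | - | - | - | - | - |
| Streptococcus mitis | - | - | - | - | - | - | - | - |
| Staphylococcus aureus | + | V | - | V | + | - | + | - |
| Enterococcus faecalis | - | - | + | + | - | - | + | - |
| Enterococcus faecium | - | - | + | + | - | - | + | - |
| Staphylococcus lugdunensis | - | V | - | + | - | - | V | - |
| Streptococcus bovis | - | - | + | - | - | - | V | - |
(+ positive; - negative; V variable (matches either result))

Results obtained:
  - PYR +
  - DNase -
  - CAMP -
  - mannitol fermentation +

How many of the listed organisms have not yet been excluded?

3

mannitol fermentation +: excludes 6 organisms — 6 left.
PYR +: excludes Staphylococcus saprophyticus, Streptococcus bovis — 4 left.
CAMP -: all 4 remaining candidates are consistent.
DNase -: excludes Staphylococcus aureus — 3 left.
Still consistent: Enterococcus faecalis, Enterococcus faecium, Staphylococcus lugdunensis.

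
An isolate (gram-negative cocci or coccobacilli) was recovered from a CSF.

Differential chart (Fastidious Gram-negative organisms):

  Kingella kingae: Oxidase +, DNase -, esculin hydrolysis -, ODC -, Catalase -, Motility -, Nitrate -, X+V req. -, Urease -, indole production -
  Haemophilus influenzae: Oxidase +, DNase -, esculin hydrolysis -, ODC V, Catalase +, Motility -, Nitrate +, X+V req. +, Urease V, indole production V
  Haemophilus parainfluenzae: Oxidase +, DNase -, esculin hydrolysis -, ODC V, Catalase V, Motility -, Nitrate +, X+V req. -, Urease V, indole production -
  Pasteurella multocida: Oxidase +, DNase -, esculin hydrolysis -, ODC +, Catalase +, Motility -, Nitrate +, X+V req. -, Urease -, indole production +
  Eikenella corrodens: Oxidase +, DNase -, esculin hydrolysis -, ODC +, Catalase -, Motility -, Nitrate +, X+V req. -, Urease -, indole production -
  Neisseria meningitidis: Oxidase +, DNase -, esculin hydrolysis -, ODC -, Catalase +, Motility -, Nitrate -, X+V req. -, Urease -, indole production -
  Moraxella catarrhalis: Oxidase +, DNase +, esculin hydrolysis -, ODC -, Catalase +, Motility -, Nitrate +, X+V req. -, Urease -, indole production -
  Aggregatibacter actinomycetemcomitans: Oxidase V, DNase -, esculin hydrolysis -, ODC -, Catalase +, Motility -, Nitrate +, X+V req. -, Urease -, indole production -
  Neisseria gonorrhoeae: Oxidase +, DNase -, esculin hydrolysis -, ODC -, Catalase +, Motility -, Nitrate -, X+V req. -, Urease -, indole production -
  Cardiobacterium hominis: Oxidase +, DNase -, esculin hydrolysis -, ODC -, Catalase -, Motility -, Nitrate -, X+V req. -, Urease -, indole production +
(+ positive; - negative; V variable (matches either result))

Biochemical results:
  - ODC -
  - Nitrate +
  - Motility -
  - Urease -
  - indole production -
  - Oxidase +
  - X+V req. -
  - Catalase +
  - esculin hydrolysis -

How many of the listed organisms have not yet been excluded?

Urease -: all 10 remaining candidates are consistent.
Motility -: all 10 remaining candidates are consistent.
esculin hydrolysis -: all 10 remaining candidates are consistent.
indole production -: excludes Pasteurella multocida, Cardiobacterium hominis — 8 left.
ODC -: excludes Eikenella corrodens — 7 left.
X+V req. -: excludes Haemophilus influenzae — 6 left.
Catalase +: excludes Kingella kingae — 5 left.
Oxidase +: all 5 remaining candidates are consistent.
Nitrate +: excludes Neisseria meningitidis, Neisseria gonorrhoeae — 3 left.
Still consistent: Aggregatibacter actinomycetemcomitans, Haemophilus parainfluenzae, Moraxella catarrhalis.

3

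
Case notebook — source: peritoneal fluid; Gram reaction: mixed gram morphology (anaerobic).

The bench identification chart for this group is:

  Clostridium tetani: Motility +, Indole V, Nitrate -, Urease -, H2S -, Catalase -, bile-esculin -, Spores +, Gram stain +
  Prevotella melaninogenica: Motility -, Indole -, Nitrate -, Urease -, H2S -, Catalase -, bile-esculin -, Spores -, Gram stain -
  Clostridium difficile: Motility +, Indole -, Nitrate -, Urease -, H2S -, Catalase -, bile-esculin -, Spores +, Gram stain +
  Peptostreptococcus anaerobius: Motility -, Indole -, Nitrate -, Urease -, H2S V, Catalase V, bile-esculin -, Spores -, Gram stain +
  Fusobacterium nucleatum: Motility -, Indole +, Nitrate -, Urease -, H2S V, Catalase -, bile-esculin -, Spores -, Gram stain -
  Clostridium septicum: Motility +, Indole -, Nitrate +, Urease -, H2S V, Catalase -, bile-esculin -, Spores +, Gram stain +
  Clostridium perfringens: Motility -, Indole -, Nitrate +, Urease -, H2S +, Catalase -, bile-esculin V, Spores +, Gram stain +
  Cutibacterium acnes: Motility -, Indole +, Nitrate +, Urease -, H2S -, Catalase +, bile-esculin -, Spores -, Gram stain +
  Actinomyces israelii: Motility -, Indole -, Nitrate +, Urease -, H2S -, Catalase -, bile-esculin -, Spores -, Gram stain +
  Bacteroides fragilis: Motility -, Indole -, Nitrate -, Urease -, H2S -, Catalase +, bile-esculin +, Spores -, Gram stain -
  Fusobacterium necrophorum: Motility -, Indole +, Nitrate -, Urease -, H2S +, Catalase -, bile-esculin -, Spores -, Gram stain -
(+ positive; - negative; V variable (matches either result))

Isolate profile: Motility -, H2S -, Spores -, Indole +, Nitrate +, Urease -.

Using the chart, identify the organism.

Cutibacterium acnes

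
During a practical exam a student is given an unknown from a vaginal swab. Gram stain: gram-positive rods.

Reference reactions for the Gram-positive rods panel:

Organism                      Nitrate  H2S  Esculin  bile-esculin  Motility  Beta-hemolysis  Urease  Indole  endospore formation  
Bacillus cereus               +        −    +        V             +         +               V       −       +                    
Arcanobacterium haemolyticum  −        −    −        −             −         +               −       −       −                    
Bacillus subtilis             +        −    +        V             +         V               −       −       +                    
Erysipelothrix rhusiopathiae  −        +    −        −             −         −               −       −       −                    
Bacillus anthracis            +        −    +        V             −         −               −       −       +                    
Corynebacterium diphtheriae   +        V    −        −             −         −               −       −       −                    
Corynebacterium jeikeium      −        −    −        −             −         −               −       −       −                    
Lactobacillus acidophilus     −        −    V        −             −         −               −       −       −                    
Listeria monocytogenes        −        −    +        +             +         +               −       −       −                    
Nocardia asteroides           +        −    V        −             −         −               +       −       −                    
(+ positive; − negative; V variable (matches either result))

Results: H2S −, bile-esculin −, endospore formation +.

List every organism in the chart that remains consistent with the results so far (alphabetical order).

Bacillus anthracis, Bacillus cereus, Bacillus subtilis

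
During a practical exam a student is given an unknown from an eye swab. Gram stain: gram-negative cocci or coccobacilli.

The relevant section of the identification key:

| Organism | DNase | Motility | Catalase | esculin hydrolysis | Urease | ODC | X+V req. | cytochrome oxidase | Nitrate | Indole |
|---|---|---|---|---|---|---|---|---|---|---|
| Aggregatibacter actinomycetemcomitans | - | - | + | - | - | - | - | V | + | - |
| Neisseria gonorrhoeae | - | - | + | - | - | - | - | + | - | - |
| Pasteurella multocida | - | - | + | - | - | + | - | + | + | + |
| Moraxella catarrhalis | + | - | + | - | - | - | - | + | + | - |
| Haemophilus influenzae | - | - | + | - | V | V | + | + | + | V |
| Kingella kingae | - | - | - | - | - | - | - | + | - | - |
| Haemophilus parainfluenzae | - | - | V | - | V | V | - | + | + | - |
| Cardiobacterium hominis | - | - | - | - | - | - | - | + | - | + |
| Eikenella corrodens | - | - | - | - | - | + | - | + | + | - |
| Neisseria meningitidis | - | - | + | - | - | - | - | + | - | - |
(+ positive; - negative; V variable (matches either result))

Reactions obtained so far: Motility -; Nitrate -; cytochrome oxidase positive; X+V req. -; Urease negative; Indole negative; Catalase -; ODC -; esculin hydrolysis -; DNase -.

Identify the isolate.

Kingella kingae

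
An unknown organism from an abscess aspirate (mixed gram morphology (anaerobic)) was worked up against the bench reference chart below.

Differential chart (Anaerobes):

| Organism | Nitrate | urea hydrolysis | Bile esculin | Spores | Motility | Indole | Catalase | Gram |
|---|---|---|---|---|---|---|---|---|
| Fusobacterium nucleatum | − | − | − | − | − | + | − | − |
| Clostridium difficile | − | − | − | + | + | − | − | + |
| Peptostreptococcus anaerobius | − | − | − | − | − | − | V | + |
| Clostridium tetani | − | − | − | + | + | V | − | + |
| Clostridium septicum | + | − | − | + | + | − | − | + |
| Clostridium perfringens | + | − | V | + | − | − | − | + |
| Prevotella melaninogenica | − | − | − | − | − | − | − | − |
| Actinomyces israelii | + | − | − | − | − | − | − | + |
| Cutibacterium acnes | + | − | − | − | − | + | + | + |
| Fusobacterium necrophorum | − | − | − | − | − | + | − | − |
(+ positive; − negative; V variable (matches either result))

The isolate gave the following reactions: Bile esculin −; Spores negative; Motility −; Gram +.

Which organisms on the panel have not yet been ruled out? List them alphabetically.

Actinomyces israelii, Cutibacterium acnes, Peptostreptococcus anaerobius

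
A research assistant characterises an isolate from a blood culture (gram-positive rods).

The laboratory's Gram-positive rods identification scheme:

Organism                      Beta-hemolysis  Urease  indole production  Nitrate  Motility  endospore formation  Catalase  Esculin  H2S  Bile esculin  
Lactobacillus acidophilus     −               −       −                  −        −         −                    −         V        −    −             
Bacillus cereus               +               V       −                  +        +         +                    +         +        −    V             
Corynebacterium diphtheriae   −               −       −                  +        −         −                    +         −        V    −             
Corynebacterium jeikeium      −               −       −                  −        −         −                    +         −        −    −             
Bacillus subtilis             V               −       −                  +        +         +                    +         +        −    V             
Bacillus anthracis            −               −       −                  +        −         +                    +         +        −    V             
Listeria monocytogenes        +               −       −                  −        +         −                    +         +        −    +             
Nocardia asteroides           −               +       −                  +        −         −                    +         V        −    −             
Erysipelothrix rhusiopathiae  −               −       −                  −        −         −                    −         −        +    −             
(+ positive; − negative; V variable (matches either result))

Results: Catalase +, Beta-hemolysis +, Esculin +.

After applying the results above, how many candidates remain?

3

Beta-hemolysis +: excludes 6 organisms — 3 left.
Esculin +: all 3 remaining candidates are consistent.
Catalase +: all 3 remaining candidates are consistent.
Still consistent: Bacillus cereus, Bacillus subtilis, Listeria monocytogenes.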